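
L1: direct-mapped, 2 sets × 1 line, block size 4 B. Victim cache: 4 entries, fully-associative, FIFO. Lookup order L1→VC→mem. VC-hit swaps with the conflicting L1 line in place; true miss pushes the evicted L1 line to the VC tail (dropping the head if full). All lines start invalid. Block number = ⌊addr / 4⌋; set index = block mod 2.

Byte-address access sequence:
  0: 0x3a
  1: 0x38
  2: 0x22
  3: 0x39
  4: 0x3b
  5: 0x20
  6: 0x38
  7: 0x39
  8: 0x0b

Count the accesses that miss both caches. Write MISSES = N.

MISSES = 3

0: 0x3a (blk 14, set 0) → MISS  vc=[]
1: 0x38 (blk 14, set 0) → L1-HIT  vc=[]
2: 0x22 (blk 8, set 0) → MISS  vc=[14]
3: 0x39 (blk 14, set 0) → VC-HIT  vc=[8]
4: 0x3b (blk 14, set 0) → L1-HIT  vc=[8]
5: 0x20 (blk 8, set 0) → VC-HIT  vc=[14]
6: 0x38 (blk 14, set 0) → VC-HIT  vc=[8]
7: 0x39 (blk 14, set 0) → L1-HIT  vc=[8]
8: 0xb (blk 2, set 0) → MISS  vc=[8, 14]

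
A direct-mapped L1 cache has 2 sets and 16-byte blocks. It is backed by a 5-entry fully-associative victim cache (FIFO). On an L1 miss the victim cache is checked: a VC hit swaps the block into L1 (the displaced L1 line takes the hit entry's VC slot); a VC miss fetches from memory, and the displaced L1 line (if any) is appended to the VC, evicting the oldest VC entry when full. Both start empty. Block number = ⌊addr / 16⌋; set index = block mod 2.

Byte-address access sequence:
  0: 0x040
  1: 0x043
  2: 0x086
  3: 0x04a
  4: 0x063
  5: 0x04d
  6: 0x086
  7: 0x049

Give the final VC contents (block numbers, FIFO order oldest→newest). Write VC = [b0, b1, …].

VC = [8, 6]

0: 0x40 (blk 4, set 0) → MISS  vc=[]
1: 0x43 (blk 4, set 0) → L1-HIT  vc=[]
2: 0x86 (blk 8, set 0) → MISS  vc=[4]
3: 0x4a (blk 4, set 0) → VC-HIT  vc=[8]
4: 0x63 (blk 6, set 0) → MISS  vc=[8, 4]
5: 0x4d (blk 4, set 0) → VC-HIT  vc=[8, 6]
6: 0x86 (blk 8, set 0) → VC-HIT  vc=[4, 6]
7: 0x49 (blk 4, set 0) → VC-HIT  vc=[8, 6]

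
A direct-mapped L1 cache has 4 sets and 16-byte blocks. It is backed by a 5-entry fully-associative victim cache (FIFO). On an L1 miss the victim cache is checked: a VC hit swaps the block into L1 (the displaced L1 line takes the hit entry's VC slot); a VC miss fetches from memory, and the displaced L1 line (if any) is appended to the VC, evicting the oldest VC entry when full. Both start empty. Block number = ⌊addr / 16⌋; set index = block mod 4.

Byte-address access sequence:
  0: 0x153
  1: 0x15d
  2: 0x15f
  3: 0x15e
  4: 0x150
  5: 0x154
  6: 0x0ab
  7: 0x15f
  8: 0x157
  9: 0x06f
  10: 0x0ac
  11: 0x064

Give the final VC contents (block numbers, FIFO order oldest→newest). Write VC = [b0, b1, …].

VC = [10]

#0 0x153→b21/s1 MISS; vc=[]
#1 0x15d→b21/s1 L1-HIT; vc=[]
#2 0x15f→b21/s1 L1-HIT; vc=[]
#3 0x15e→b21/s1 L1-HIT; vc=[]
#4 0x150→b21/s1 L1-HIT; vc=[]
#5 0x154→b21/s1 L1-HIT; vc=[]
#6 0xab→b10/s2 MISS; vc=[]
#7 0x15f→b21/s1 L1-HIT; vc=[]
#8 0x157→b21/s1 L1-HIT; vc=[]
#9 0x6f→b6/s2 MISS; vc=[10]
#10 0xac→b10/s2 VC-HIT; vc=[6]
#11 0x64→b6/s2 VC-HIT; vc=[10]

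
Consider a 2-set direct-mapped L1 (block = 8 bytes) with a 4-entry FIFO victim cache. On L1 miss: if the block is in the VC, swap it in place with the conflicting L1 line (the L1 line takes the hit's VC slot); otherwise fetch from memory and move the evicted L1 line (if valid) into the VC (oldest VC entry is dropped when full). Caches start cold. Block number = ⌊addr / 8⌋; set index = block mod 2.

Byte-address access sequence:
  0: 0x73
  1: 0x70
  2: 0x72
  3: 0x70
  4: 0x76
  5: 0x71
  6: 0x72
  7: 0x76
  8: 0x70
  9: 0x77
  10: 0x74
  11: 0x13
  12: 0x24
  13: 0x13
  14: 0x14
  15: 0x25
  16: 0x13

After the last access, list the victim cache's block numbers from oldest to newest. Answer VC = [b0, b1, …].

0: 0x73 (blk 14, set 0) → MISS  vc=[]
1: 0x70 (blk 14, set 0) → L1-HIT  vc=[]
2: 0x72 (blk 14, set 0) → L1-HIT  vc=[]
3: 0x70 (blk 14, set 0) → L1-HIT  vc=[]
4: 0x76 (blk 14, set 0) → L1-HIT  vc=[]
5: 0x71 (blk 14, set 0) → L1-HIT  vc=[]
6: 0x72 (blk 14, set 0) → L1-HIT  vc=[]
7: 0x76 (blk 14, set 0) → L1-HIT  vc=[]
8: 0x70 (blk 14, set 0) → L1-HIT  vc=[]
9: 0x77 (blk 14, set 0) → L1-HIT  vc=[]
10: 0x74 (blk 14, set 0) → L1-HIT  vc=[]
11: 0x13 (blk 2, set 0) → MISS  vc=[14]
12: 0x24 (blk 4, set 0) → MISS  vc=[14, 2]
13: 0x13 (blk 2, set 0) → VC-HIT  vc=[14, 4]
14: 0x14 (blk 2, set 0) → L1-HIT  vc=[14, 4]
15: 0x25 (blk 4, set 0) → VC-HIT  vc=[14, 2]
16: 0x13 (blk 2, set 0) → VC-HIT  vc=[14, 4]

VC = [14, 4]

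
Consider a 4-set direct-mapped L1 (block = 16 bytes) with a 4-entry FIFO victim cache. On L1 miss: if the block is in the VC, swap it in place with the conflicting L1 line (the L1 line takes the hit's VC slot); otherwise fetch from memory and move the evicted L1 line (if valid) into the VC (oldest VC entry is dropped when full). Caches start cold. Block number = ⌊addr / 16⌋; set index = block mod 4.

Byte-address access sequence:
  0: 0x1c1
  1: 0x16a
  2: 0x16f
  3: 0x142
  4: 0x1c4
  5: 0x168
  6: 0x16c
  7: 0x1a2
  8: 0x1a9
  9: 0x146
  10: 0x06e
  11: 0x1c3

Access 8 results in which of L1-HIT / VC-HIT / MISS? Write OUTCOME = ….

0: 0x1c1 (blk 28, set 0) → MISS  vc=[]
1: 0x16a (blk 22, set 2) → MISS  vc=[]
2: 0x16f (blk 22, set 2) → L1-HIT  vc=[]
3: 0x142 (blk 20, set 0) → MISS  vc=[28]
4: 0x1c4 (blk 28, set 0) → VC-HIT  vc=[20]
5: 0x168 (blk 22, set 2) → L1-HIT  vc=[20]
6: 0x16c (blk 22, set 2) → L1-HIT  vc=[20]
7: 0x1a2 (blk 26, set 2) → MISS  vc=[20, 22]
8: 0x1a9 (blk 26, set 2) → L1-HIT  vc=[20, 22]
9: 0x146 (blk 20, set 0) → VC-HIT  vc=[28, 22]
10: 0x6e (blk 6, set 2) → MISS  vc=[28, 22, 26]
11: 0x1c3 (blk 28, set 0) → VC-HIT  vc=[20, 22, 26]

OUTCOME = L1-HIT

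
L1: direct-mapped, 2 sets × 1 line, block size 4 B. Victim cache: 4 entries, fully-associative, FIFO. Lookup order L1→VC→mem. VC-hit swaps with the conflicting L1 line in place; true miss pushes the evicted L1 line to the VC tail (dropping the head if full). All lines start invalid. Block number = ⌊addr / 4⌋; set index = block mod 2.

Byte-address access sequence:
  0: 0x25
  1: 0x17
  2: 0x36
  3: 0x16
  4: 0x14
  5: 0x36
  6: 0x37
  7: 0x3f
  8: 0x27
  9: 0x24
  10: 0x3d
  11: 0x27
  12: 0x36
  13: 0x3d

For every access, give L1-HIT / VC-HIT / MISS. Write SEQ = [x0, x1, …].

SEQ = [MISS, MISS, MISS, VC-HIT, L1-HIT, VC-HIT, L1-HIT, MISS, VC-HIT, L1-HIT, VC-HIT, VC-HIT, VC-HIT, VC-HIT]

0: 0x25 (blk 9, set 1) → MISS  vc=[]
1: 0x17 (blk 5, set 1) → MISS  vc=[9]
2: 0x36 (blk 13, set 1) → MISS  vc=[9, 5]
3: 0x16 (blk 5, set 1) → VC-HIT  vc=[9, 13]
4: 0x14 (blk 5, set 1) → L1-HIT  vc=[9, 13]
5: 0x36 (blk 13, set 1) → VC-HIT  vc=[9, 5]
6: 0x37 (blk 13, set 1) → L1-HIT  vc=[9, 5]
7: 0x3f (blk 15, set 1) → MISS  vc=[9, 5, 13]
8: 0x27 (blk 9, set 1) → VC-HIT  vc=[15, 5, 13]
9: 0x24 (blk 9, set 1) → L1-HIT  vc=[15, 5, 13]
10: 0x3d (blk 15, set 1) → VC-HIT  vc=[9, 5, 13]
11: 0x27 (blk 9, set 1) → VC-HIT  vc=[15, 5, 13]
12: 0x36 (blk 13, set 1) → VC-HIT  vc=[15, 5, 9]
13: 0x3d (blk 15, set 1) → VC-HIT  vc=[13, 5, 9]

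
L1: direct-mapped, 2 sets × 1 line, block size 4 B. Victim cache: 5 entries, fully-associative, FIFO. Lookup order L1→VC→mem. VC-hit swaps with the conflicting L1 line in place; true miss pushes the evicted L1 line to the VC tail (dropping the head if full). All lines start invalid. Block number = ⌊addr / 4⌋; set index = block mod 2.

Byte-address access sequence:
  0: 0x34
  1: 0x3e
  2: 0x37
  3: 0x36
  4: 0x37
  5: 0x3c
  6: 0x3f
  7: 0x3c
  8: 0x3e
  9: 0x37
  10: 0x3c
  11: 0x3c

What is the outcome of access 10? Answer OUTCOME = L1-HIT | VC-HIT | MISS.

OUTCOME = VC-HIT

  [0] addr=0x34 blk=13 s=1: MISS | VC []
  [1] addr=0x3e blk=15 s=1: MISS | VC [13]
  [2] addr=0x37 blk=13 s=1: VC-HIT | VC [15]
  [3] addr=0x36 blk=13 s=1: L1-HIT | VC [15]
  [4] addr=0x37 blk=13 s=1: L1-HIT | VC [15]
  [5] addr=0x3c blk=15 s=1: VC-HIT | VC [13]
  [6] addr=0x3f blk=15 s=1: L1-HIT | VC [13]
  [7] addr=0x3c blk=15 s=1: L1-HIT | VC [13]
  [8] addr=0x3e blk=15 s=1: L1-HIT | VC [13]
  [9] addr=0x37 blk=13 s=1: VC-HIT | VC [15]
  [10] addr=0x3c blk=15 s=1: VC-HIT | VC [13]
  [11] addr=0x3c blk=15 s=1: L1-HIT | VC [13]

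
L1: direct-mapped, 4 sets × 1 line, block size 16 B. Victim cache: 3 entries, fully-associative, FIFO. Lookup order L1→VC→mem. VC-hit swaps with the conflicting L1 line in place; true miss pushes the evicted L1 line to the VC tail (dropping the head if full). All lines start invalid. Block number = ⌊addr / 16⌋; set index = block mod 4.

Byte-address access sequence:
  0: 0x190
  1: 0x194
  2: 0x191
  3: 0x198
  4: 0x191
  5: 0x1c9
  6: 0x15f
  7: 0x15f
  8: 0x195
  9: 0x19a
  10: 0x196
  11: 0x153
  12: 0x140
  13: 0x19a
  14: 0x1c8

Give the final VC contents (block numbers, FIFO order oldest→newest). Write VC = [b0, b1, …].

#0 0x190→b25/s1 MISS; vc=[]
#1 0x194→b25/s1 L1-HIT; vc=[]
#2 0x191→b25/s1 L1-HIT; vc=[]
#3 0x198→b25/s1 L1-HIT; vc=[]
#4 0x191→b25/s1 L1-HIT; vc=[]
#5 0x1c9→b28/s0 MISS; vc=[]
#6 0x15f→b21/s1 MISS; vc=[25]
#7 0x15f→b21/s1 L1-HIT; vc=[25]
#8 0x195→b25/s1 VC-HIT; vc=[21]
#9 0x19a→b25/s1 L1-HIT; vc=[21]
#10 0x196→b25/s1 L1-HIT; vc=[21]
#11 0x153→b21/s1 VC-HIT; vc=[25]
#12 0x140→b20/s0 MISS; vc=[25,28]
#13 0x19a→b25/s1 VC-HIT; vc=[21,28]
#14 0x1c8→b28/s0 VC-HIT; vc=[21,20]

VC = [21, 20]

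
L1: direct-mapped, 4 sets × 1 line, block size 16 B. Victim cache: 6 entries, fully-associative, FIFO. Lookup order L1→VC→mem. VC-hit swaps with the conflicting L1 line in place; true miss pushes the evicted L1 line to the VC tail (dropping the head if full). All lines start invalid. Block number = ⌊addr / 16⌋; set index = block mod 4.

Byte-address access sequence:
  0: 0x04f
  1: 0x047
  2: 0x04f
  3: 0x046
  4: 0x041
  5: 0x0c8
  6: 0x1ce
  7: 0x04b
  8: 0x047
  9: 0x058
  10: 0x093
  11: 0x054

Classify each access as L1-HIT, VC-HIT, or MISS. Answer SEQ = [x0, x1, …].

SEQ = [MISS, L1-HIT, L1-HIT, L1-HIT, L1-HIT, MISS, MISS, VC-HIT, L1-HIT, MISS, MISS, VC-HIT]

  [0] addr=0x4f blk=4 s=0: MISS | VC []
  [1] addr=0x47 blk=4 s=0: L1-HIT | VC []
  [2] addr=0x4f blk=4 s=0: L1-HIT | VC []
  [3] addr=0x46 blk=4 s=0: L1-HIT | VC []
  [4] addr=0x41 blk=4 s=0: L1-HIT | VC []
  [5] addr=0xc8 blk=12 s=0: MISS | VC [4]
  [6] addr=0x1ce blk=28 s=0: MISS | VC [4, 12]
  [7] addr=0x4b blk=4 s=0: VC-HIT | VC [28, 12]
  [8] addr=0x47 blk=4 s=0: L1-HIT | VC [28, 12]
  [9] addr=0x58 blk=5 s=1: MISS | VC [28, 12]
  [10] addr=0x93 blk=9 s=1: MISS | VC [28, 12, 5]
  [11] addr=0x54 blk=5 s=1: VC-HIT | VC [28, 12, 9]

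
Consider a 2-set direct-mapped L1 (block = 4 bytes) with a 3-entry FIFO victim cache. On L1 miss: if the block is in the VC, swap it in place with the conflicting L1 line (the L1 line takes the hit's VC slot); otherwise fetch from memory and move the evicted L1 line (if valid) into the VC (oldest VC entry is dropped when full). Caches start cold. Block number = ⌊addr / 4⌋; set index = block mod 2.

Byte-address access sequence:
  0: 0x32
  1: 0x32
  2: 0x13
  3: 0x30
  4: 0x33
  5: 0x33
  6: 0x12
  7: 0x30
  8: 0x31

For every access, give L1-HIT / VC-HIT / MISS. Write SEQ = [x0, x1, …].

SEQ = [MISS, L1-HIT, MISS, VC-HIT, L1-HIT, L1-HIT, VC-HIT, VC-HIT, L1-HIT]

0: 0x32 (blk 12, set 0) → MISS  vc=[]
1: 0x32 (blk 12, set 0) → L1-HIT  vc=[]
2: 0x13 (blk 4, set 0) → MISS  vc=[12]
3: 0x30 (blk 12, set 0) → VC-HIT  vc=[4]
4: 0x33 (blk 12, set 0) → L1-HIT  vc=[4]
5: 0x33 (blk 12, set 0) → L1-HIT  vc=[4]
6: 0x12 (blk 4, set 0) → VC-HIT  vc=[12]
7: 0x30 (blk 12, set 0) → VC-HIT  vc=[4]
8: 0x31 (blk 12, set 0) → L1-HIT  vc=[4]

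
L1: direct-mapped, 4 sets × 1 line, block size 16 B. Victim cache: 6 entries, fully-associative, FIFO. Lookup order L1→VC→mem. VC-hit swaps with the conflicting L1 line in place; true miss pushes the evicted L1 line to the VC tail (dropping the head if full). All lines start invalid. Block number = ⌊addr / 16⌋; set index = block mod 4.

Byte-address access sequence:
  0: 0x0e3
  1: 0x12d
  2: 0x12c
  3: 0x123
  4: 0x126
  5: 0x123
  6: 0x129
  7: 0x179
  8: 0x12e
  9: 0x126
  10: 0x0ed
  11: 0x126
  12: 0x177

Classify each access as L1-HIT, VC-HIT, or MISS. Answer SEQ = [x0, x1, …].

SEQ = [MISS, MISS, L1-HIT, L1-HIT, L1-HIT, L1-HIT, L1-HIT, MISS, L1-HIT, L1-HIT, VC-HIT, VC-HIT, L1-HIT]

0: 0xe3 (blk 14, set 2) → MISS  vc=[]
1: 0x12d (blk 18, set 2) → MISS  vc=[14]
2: 0x12c (blk 18, set 2) → L1-HIT  vc=[14]
3: 0x123 (blk 18, set 2) → L1-HIT  vc=[14]
4: 0x126 (blk 18, set 2) → L1-HIT  vc=[14]
5: 0x123 (blk 18, set 2) → L1-HIT  vc=[14]
6: 0x129 (blk 18, set 2) → L1-HIT  vc=[14]
7: 0x179 (blk 23, set 3) → MISS  vc=[14]
8: 0x12e (blk 18, set 2) → L1-HIT  vc=[14]
9: 0x126 (blk 18, set 2) → L1-HIT  vc=[14]
10: 0xed (blk 14, set 2) → VC-HIT  vc=[18]
11: 0x126 (blk 18, set 2) → VC-HIT  vc=[14]
12: 0x177 (blk 23, set 3) → L1-HIT  vc=[14]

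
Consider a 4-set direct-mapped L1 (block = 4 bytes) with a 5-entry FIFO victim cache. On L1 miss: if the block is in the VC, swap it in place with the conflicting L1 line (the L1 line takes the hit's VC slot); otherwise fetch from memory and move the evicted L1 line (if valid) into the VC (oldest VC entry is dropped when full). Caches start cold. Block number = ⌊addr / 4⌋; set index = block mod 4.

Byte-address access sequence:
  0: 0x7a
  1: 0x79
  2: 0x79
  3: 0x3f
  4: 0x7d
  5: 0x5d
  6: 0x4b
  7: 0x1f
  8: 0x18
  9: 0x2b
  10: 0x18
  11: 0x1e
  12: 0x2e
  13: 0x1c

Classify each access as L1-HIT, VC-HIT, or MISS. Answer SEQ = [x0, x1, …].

SEQ = [MISS, L1-HIT, L1-HIT, MISS, MISS, MISS, MISS, MISS, MISS, MISS, VC-HIT, L1-HIT, MISS, VC-HIT]

0: 0x7a (blk 30, set 2) → MISS  vc=[]
1: 0x79 (blk 30, set 2) → L1-HIT  vc=[]
2: 0x79 (blk 30, set 2) → L1-HIT  vc=[]
3: 0x3f (blk 15, set 3) → MISS  vc=[]
4: 0x7d (blk 31, set 3) → MISS  vc=[15]
5: 0x5d (blk 23, set 3) → MISS  vc=[15, 31]
6: 0x4b (blk 18, set 2) → MISS  vc=[15, 31, 30]
7: 0x1f (blk 7, set 3) → MISS  vc=[15, 31, 30, 23]
8: 0x18 (blk 6, set 2) → MISS  vc=[15, 31, 30, 23, 18]
9: 0x2b (blk 10, set 2) → MISS  vc=[31, 30, 23, 18, 6]
10: 0x18 (blk 6, set 2) → VC-HIT  vc=[31, 30, 23, 18, 10]
11: 0x1e (blk 7, set 3) → L1-HIT  vc=[31, 30, 23, 18, 10]
12: 0x2e (blk 11, set 3) → MISS  vc=[30, 23, 18, 10, 7]
13: 0x1c (blk 7, set 3) → VC-HIT  vc=[30, 23, 18, 10, 11]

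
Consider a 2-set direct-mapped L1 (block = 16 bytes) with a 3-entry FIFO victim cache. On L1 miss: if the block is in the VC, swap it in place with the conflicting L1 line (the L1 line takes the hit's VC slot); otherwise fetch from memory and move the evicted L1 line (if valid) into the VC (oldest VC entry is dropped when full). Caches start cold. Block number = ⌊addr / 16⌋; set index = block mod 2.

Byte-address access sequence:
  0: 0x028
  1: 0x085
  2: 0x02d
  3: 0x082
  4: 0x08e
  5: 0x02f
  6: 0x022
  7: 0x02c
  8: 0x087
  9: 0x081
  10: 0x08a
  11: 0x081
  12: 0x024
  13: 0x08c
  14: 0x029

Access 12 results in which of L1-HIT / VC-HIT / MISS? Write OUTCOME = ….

OUTCOME = VC-HIT

  [0] addr=0x28 blk=2 s=0: MISS | VC []
  [1] addr=0x85 blk=8 s=0: MISS | VC [2]
  [2] addr=0x2d blk=2 s=0: VC-HIT | VC [8]
  [3] addr=0x82 blk=8 s=0: VC-HIT | VC [2]
  [4] addr=0x8e blk=8 s=0: L1-HIT | VC [2]
  [5] addr=0x2f blk=2 s=0: VC-HIT | VC [8]
  [6] addr=0x22 blk=2 s=0: L1-HIT | VC [8]
  [7] addr=0x2c blk=2 s=0: L1-HIT | VC [8]
  [8] addr=0x87 blk=8 s=0: VC-HIT | VC [2]
  [9] addr=0x81 blk=8 s=0: L1-HIT | VC [2]
  [10] addr=0x8a blk=8 s=0: L1-HIT | VC [2]
  [11] addr=0x81 blk=8 s=0: L1-HIT | VC [2]
  [12] addr=0x24 blk=2 s=0: VC-HIT | VC [8]
  [13] addr=0x8c blk=8 s=0: VC-HIT | VC [2]
  [14] addr=0x29 blk=2 s=0: VC-HIT | VC [8]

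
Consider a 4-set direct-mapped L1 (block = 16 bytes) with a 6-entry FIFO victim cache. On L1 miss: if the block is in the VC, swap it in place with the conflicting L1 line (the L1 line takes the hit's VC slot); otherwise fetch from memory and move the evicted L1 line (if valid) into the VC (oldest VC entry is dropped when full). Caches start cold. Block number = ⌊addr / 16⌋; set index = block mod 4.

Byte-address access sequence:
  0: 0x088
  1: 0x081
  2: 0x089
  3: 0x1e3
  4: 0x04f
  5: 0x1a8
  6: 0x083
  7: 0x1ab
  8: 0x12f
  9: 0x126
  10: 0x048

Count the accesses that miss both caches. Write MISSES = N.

  [0] addr=0x88 blk=8 s=0: MISS | VC []
  [1] addr=0x81 blk=8 s=0: L1-HIT | VC []
  [2] addr=0x89 blk=8 s=0: L1-HIT | VC []
  [3] addr=0x1e3 blk=30 s=2: MISS | VC []
  [4] addr=0x4f blk=4 s=0: MISS | VC [8]
  [5] addr=0x1a8 blk=26 s=2: MISS | VC [8, 30]
  [6] addr=0x83 blk=8 s=0: VC-HIT | VC [4, 30]
  [7] addr=0x1ab blk=26 s=2: L1-HIT | VC [4, 30]
  [8] addr=0x12f blk=18 s=2: MISS | VC [4, 30, 26]
  [9] addr=0x126 blk=18 s=2: L1-HIT | VC [4, 30, 26]
  [10] addr=0x48 blk=4 s=0: VC-HIT | VC [8, 30, 26]

MISSES = 5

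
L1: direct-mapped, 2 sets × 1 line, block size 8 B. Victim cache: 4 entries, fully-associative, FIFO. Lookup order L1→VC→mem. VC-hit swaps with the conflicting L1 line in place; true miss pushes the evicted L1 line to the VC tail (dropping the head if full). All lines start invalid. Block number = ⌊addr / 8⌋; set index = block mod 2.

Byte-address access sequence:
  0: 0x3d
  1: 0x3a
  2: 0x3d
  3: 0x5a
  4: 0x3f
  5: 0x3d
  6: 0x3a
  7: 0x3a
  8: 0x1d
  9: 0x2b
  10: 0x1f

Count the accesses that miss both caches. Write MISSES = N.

0: 0x3d (blk 7, set 1) → MISS  vc=[]
1: 0x3a (blk 7, set 1) → L1-HIT  vc=[]
2: 0x3d (blk 7, set 1) → L1-HIT  vc=[]
3: 0x5a (blk 11, set 1) → MISS  vc=[7]
4: 0x3f (blk 7, set 1) → VC-HIT  vc=[11]
5: 0x3d (blk 7, set 1) → L1-HIT  vc=[11]
6: 0x3a (blk 7, set 1) → L1-HIT  vc=[11]
7: 0x3a (blk 7, set 1) → L1-HIT  vc=[11]
8: 0x1d (blk 3, set 1) → MISS  vc=[11, 7]
9: 0x2b (blk 5, set 1) → MISS  vc=[11, 7, 3]
10: 0x1f (blk 3, set 1) → VC-HIT  vc=[11, 7, 5]

MISSES = 4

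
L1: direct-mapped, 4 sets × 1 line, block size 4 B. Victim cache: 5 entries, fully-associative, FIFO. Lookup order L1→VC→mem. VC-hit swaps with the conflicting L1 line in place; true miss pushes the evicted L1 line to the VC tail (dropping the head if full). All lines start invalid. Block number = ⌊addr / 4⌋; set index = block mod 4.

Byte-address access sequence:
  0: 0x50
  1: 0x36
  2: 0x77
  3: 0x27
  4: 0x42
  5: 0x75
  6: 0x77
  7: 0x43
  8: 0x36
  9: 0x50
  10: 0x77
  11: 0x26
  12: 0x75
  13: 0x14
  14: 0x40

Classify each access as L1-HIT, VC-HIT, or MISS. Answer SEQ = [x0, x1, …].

#0 0x50→b20/s0 MISS; vc=[]
#1 0x36→b13/s1 MISS; vc=[]
#2 0x77→b29/s1 MISS; vc=[13]
#3 0x27→b9/s1 MISS; vc=[13,29]
#4 0x42→b16/s0 MISS; vc=[13,29,20]
#5 0x75→b29/s1 VC-HIT; vc=[13,9,20]
#6 0x77→b29/s1 L1-HIT; vc=[13,9,20]
#7 0x43→b16/s0 L1-HIT; vc=[13,9,20]
#8 0x36→b13/s1 VC-HIT; vc=[29,9,20]
#9 0x50→b20/s0 VC-HIT; vc=[29,9,16]
#10 0x77→b29/s1 VC-HIT; vc=[13,9,16]
#11 0x26→b9/s1 VC-HIT; vc=[13,29,16]
#12 0x75→b29/s1 VC-HIT; vc=[13,9,16]
#13 0x14→b5/s1 MISS; vc=[13,9,16,29]
#14 0x40→b16/s0 VC-HIT; vc=[13,9,20,29]

SEQ = [MISS, MISS, MISS, MISS, MISS, VC-HIT, L1-HIT, L1-HIT, VC-HIT, VC-HIT, VC-HIT, VC-HIT, VC-HIT, MISS, VC-HIT]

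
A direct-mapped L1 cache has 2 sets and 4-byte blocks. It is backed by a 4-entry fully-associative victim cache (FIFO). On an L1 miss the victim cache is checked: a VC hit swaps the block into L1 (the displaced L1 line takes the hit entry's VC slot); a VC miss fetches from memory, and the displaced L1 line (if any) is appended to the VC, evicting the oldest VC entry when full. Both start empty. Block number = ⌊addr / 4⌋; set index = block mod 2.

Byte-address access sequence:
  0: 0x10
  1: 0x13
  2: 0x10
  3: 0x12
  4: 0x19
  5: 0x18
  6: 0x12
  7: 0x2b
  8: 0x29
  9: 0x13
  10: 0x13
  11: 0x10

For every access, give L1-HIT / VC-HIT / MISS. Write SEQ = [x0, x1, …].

SEQ = [MISS, L1-HIT, L1-HIT, L1-HIT, MISS, L1-HIT, VC-HIT, MISS, L1-HIT, VC-HIT, L1-HIT, L1-HIT]

0: 0x10 (blk 4, set 0) → MISS  vc=[]
1: 0x13 (blk 4, set 0) → L1-HIT  vc=[]
2: 0x10 (blk 4, set 0) → L1-HIT  vc=[]
3: 0x12 (blk 4, set 0) → L1-HIT  vc=[]
4: 0x19 (blk 6, set 0) → MISS  vc=[4]
5: 0x18 (blk 6, set 0) → L1-HIT  vc=[4]
6: 0x12 (blk 4, set 0) → VC-HIT  vc=[6]
7: 0x2b (blk 10, set 0) → MISS  vc=[6, 4]
8: 0x29 (blk 10, set 0) → L1-HIT  vc=[6, 4]
9: 0x13 (blk 4, set 0) → VC-HIT  vc=[6, 10]
10: 0x13 (blk 4, set 0) → L1-HIT  vc=[6, 10]
11: 0x10 (blk 4, set 0) → L1-HIT  vc=[6, 10]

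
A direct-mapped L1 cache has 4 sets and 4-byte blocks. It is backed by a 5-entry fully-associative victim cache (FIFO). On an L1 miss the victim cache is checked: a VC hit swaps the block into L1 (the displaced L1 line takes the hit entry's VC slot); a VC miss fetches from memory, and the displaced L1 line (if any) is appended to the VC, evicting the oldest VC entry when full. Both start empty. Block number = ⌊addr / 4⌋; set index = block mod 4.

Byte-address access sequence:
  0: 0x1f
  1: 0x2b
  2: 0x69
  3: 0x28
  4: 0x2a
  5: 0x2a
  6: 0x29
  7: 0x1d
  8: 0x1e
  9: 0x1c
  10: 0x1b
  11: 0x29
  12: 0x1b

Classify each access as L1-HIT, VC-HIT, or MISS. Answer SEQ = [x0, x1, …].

SEQ = [MISS, MISS, MISS, VC-HIT, L1-HIT, L1-HIT, L1-HIT, L1-HIT, L1-HIT, L1-HIT, MISS, VC-HIT, VC-HIT]

#0 0x1f→b7/s3 MISS; vc=[]
#1 0x2b→b10/s2 MISS; vc=[]
#2 0x69→b26/s2 MISS; vc=[10]
#3 0x28→b10/s2 VC-HIT; vc=[26]
#4 0x2a→b10/s2 L1-HIT; vc=[26]
#5 0x2a→b10/s2 L1-HIT; vc=[26]
#6 0x29→b10/s2 L1-HIT; vc=[26]
#7 0x1d→b7/s3 L1-HIT; vc=[26]
#8 0x1e→b7/s3 L1-HIT; vc=[26]
#9 0x1c→b7/s3 L1-HIT; vc=[26]
#10 0x1b→b6/s2 MISS; vc=[26,10]
#11 0x29→b10/s2 VC-HIT; vc=[26,6]
#12 0x1b→b6/s2 VC-HIT; vc=[26,10]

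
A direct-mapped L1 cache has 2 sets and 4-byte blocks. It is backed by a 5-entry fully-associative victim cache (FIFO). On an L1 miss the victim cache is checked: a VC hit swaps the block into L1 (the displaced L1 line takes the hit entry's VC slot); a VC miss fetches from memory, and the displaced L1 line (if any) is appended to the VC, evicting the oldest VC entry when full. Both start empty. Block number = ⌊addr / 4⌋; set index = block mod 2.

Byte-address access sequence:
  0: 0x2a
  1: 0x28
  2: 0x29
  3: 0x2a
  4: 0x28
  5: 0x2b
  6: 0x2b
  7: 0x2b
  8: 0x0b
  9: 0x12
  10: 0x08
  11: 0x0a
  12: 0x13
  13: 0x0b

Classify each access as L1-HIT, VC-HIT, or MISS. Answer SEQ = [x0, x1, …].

SEQ = [MISS, L1-HIT, L1-HIT, L1-HIT, L1-HIT, L1-HIT, L1-HIT, L1-HIT, MISS, MISS, VC-HIT, L1-HIT, VC-HIT, VC-HIT]

#0 0x2a→b10/s0 MISS; vc=[]
#1 0x28→b10/s0 L1-HIT; vc=[]
#2 0x29→b10/s0 L1-HIT; vc=[]
#3 0x2a→b10/s0 L1-HIT; vc=[]
#4 0x28→b10/s0 L1-HIT; vc=[]
#5 0x2b→b10/s0 L1-HIT; vc=[]
#6 0x2b→b10/s0 L1-HIT; vc=[]
#7 0x2b→b10/s0 L1-HIT; vc=[]
#8 0xb→b2/s0 MISS; vc=[10]
#9 0x12→b4/s0 MISS; vc=[10,2]
#10 0x8→b2/s0 VC-HIT; vc=[10,4]
#11 0xa→b2/s0 L1-HIT; vc=[10,4]
#12 0x13→b4/s0 VC-HIT; vc=[10,2]
#13 0xb→b2/s0 VC-HIT; vc=[10,4]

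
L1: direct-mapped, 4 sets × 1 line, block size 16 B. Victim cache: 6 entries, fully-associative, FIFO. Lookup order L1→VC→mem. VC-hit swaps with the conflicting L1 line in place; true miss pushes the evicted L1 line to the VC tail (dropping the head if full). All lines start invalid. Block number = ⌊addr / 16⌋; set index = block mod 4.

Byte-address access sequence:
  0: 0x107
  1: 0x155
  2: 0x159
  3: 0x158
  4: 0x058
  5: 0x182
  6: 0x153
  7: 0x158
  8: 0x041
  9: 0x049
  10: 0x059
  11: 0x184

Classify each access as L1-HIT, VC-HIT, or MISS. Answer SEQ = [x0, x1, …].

#0 0x107→b16/s0 MISS; vc=[]
#1 0x155→b21/s1 MISS; vc=[]
#2 0x159→b21/s1 L1-HIT; vc=[]
#3 0x158→b21/s1 L1-HIT; vc=[]
#4 0x58→b5/s1 MISS; vc=[21]
#5 0x182→b24/s0 MISS; vc=[21,16]
#6 0x153→b21/s1 VC-HIT; vc=[5,16]
#7 0x158→b21/s1 L1-HIT; vc=[5,16]
#8 0x41→b4/s0 MISS; vc=[5,16,24]
#9 0x49→b4/s0 L1-HIT; vc=[5,16,24]
#10 0x59→b5/s1 VC-HIT; vc=[21,16,24]
#11 0x184→b24/s0 VC-HIT; vc=[21,16,4]

SEQ = [MISS, MISS, L1-HIT, L1-HIT, MISS, MISS, VC-HIT, L1-HIT, MISS, L1-HIT, VC-HIT, VC-HIT]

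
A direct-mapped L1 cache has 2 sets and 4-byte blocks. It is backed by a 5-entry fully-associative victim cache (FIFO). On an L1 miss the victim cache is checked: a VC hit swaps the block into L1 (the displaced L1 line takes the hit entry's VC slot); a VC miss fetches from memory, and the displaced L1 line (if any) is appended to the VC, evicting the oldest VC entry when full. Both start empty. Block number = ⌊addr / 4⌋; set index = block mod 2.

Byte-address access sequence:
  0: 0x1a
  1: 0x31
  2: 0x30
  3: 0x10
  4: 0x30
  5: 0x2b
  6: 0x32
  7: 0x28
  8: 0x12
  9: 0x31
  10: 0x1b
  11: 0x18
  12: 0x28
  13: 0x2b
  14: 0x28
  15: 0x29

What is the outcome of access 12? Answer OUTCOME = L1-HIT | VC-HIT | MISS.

OUTCOME = VC-HIT

  [0] addr=0x1a blk=6 s=0: MISS | VC []
  [1] addr=0x31 blk=12 s=0: MISS | VC [6]
  [2] addr=0x30 blk=12 s=0: L1-HIT | VC [6]
  [3] addr=0x10 blk=4 s=0: MISS | VC [6, 12]
  [4] addr=0x30 blk=12 s=0: VC-HIT | VC [6, 4]
  [5] addr=0x2b blk=10 s=0: MISS | VC [6, 4, 12]
  [6] addr=0x32 blk=12 s=0: VC-HIT | VC [6, 4, 10]
  [7] addr=0x28 blk=10 s=0: VC-HIT | VC [6, 4, 12]
  [8] addr=0x12 blk=4 s=0: VC-HIT | VC [6, 10, 12]
  [9] addr=0x31 blk=12 s=0: VC-HIT | VC [6, 10, 4]
  [10] addr=0x1b blk=6 s=0: VC-HIT | VC [12, 10, 4]
  [11] addr=0x18 blk=6 s=0: L1-HIT | VC [12, 10, 4]
  [12] addr=0x28 blk=10 s=0: VC-HIT | VC [12, 6, 4]
  [13] addr=0x2b blk=10 s=0: L1-HIT | VC [12, 6, 4]
  [14] addr=0x28 blk=10 s=0: L1-HIT | VC [12, 6, 4]
  [15] addr=0x29 blk=10 s=0: L1-HIT | VC [12, 6, 4]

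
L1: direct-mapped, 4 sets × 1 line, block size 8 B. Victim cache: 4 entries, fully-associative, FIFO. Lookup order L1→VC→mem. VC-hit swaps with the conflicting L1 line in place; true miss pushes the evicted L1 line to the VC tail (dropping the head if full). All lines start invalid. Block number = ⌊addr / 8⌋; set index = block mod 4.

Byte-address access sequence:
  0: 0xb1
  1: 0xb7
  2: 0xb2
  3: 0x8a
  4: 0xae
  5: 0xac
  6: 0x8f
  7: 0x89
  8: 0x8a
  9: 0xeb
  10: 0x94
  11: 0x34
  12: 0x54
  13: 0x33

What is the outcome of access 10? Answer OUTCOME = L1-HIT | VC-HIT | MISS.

OUTCOME = MISS

  [0] addr=0xb1 blk=22 s=2: MISS | VC []
  [1] addr=0xb7 blk=22 s=2: L1-HIT | VC []
  [2] addr=0xb2 blk=22 s=2: L1-HIT | VC []
  [3] addr=0x8a blk=17 s=1: MISS | VC []
  [4] addr=0xae blk=21 s=1: MISS | VC [17]
  [5] addr=0xac blk=21 s=1: L1-HIT | VC [17]
  [6] addr=0x8f blk=17 s=1: VC-HIT | VC [21]
  [7] addr=0x89 blk=17 s=1: L1-HIT | VC [21]
  [8] addr=0x8a blk=17 s=1: L1-HIT | VC [21]
  [9] addr=0xeb blk=29 s=1: MISS | VC [21, 17]
  [10] addr=0x94 blk=18 s=2: MISS | VC [21, 17, 22]
  [11] addr=0x34 blk=6 s=2: MISS | VC [21, 17, 22, 18]
  [12] addr=0x54 blk=10 s=2: MISS | VC [17, 22, 18, 6]
  [13] addr=0x33 blk=6 s=2: VC-HIT | VC [17, 22, 18, 10]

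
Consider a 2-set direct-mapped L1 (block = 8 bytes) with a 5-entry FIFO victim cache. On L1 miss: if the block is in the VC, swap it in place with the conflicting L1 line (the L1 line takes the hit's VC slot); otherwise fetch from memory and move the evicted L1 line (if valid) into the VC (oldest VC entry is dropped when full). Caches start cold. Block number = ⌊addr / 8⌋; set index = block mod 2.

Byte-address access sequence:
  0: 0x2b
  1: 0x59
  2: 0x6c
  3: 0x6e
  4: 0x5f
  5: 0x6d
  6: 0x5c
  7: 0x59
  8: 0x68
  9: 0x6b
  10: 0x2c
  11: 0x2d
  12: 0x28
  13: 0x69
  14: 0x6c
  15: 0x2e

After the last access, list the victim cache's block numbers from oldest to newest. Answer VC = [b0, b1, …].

#0 0x2b→b5/s1 MISS; vc=[]
#1 0x59→b11/s1 MISS; vc=[5]
#2 0x6c→b13/s1 MISS; vc=[5,11]
#3 0x6e→b13/s1 L1-HIT; vc=[5,11]
#4 0x5f→b11/s1 VC-HIT; vc=[5,13]
#5 0x6d→b13/s1 VC-HIT; vc=[5,11]
#6 0x5c→b11/s1 VC-HIT; vc=[5,13]
#7 0x59→b11/s1 L1-HIT; vc=[5,13]
#8 0x68→b13/s1 VC-HIT; vc=[5,11]
#9 0x6b→b13/s1 L1-HIT; vc=[5,11]
#10 0x2c→b5/s1 VC-HIT; vc=[13,11]
#11 0x2d→b5/s1 L1-HIT; vc=[13,11]
#12 0x28→b5/s1 L1-HIT; vc=[13,11]
#13 0x69→b13/s1 VC-HIT; vc=[5,11]
#14 0x6c→b13/s1 L1-HIT; vc=[5,11]
#15 0x2e→b5/s1 VC-HIT; vc=[13,11]

VC = [13, 11]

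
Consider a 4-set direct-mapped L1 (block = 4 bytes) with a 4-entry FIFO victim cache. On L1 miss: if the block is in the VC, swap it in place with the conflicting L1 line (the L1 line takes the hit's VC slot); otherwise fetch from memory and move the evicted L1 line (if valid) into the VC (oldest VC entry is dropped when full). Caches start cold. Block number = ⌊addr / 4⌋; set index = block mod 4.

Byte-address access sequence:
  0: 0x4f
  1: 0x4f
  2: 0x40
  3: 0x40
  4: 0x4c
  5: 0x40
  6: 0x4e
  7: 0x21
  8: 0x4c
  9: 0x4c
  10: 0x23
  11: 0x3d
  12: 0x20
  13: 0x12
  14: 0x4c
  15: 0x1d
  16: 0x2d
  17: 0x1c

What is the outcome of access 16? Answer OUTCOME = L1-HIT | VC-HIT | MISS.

OUTCOME = MISS

#0 0x4f→b19/s3 MISS; vc=[]
#1 0x4f→b19/s3 L1-HIT; vc=[]
#2 0x40→b16/s0 MISS; vc=[]
#3 0x40→b16/s0 L1-HIT; vc=[]
#4 0x4c→b19/s3 L1-HIT; vc=[]
#5 0x40→b16/s0 L1-HIT; vc=[]
#6 0x4e→b19/s3 L1-HIT; vc=[]
#7 0x21→b8/s0 MISS; vc=[16]
#8 0x4c→b19/s3 L1-HIT; vc=[16]
#9 0x4c→b19/s3 L1-HIT; vc=[16]
#10 0x23→b8/s0 L1-HIT; vc=[16]
#11 0x3d→b15/s3 MISS; vc=[16,19]
#12 0x20→b8/s0 L1-HIT; vc=[16,19]
#13 0x12→b4/s0 MISS; vc=[16,19,8]
#14 0x4c→b19/s3 VC-HIT; vc=[16,15,8]
#15 0x1d→b7/s3 MISS; vc=[16,15,8,19]
#16 0x2d→b11/s3 MISS; vc=[15,8,19,7]
#17 0x1c→b7/s3 VC-HIT; vc=[15,8,19,11]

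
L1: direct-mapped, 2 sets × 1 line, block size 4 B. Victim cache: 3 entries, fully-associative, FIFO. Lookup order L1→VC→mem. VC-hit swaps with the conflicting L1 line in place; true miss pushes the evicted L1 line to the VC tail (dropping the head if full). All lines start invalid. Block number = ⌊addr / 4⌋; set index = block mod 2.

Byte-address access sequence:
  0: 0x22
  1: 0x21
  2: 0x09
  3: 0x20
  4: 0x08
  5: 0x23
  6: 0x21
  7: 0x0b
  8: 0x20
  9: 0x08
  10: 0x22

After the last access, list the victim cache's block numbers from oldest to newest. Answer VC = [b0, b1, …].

0: 0x22 (blk 8, set 0) → MISS  vc=[]
1: 0x21 (blk 8, set 0) → L1-HIT  vc=[]
2: 0x9 (blk 2, set 0) → MISS  vc=[8]
3: 0x20 (blk 8, set 0) → VC-HIT  vc=[2]
4: 0x8 (blk 2, set 0) → VC-HIT  vc=[8]
5: 0x23 (blk 8, set 0) → VC-HIT  vc=[2]
6: 0x21 (blk 8, set 0) → L1-HIT  vc=[2]
7: 0xb (blk 2, set 0) → VC-HIT  vc=[8]
8: 0x20 (blk 8, set 0) → VC-HIT  vc=[2]
9: 0x8 (blk 2, set 0) → VC-HIT  vc=[8]
10: 0x22 (blk 8, set 0) → VC-HIT  vc=[2]

VC = [2]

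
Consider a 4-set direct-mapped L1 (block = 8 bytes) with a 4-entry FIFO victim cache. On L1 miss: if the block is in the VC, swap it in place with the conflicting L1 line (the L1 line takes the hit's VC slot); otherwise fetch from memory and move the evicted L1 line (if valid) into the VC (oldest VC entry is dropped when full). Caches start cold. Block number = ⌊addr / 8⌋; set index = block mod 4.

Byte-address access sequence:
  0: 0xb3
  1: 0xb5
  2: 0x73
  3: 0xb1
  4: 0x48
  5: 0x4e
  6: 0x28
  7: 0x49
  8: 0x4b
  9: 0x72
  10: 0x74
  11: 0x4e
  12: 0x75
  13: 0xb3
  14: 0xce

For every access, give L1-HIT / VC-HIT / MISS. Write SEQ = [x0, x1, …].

0: 0xb3 (blk 22, set 2) → MISS  vc=[]
1: 0xb5 (blk 22, set 2) → L1-HIT  vc=[]
2: 0x73 (blk 14, set 2) → MISS  vc=[22]
3: 0xb1 (blk 22, set 2) → VC-HIT  vc=[14]
4: 0x48 (blk 9, set 1) → MISS  vc=[14]
5: 0x4e (blk 9, set 1) → L1-HIT  vc=[14]
6: 0x28 (blk 5, set 1) → MISS  vc=[14, 9]
7: 0x49 (blk 9, set 1) → VC-HIT  vc=[14, 5]
8: 0x4b (blk 9, set 1) → L1-HIT  vc=[14, 5]
9: 0x72 (blk 14, set 2) → VC-HIT  vc=[22, 5]
10: 0x74 (blk 14, set 2) → L1-HIT  vc=[22, 5]
11: 0x4e (blk 9, set 1) → L1-HIT  vc=[22, 5]
12: 0x75 (blk 14, set 2) → L1-HIT  vc=[22, 5]
13: 0xb3 (blk 22, set 2) → VC-HIT  vc=[14, 5]
14: 0xce (blk 25, set 1) → MISS  vc=[14, 5, 9]

SEQ = [MISS, L1-HIT, MISS, VC-HIT, MISS, L1-HIT, MISS, VC-HIT, L1-HIT, VC-HIT, L1-HIT, L1-HIT, L1-HIT, VC-HIT, MISS]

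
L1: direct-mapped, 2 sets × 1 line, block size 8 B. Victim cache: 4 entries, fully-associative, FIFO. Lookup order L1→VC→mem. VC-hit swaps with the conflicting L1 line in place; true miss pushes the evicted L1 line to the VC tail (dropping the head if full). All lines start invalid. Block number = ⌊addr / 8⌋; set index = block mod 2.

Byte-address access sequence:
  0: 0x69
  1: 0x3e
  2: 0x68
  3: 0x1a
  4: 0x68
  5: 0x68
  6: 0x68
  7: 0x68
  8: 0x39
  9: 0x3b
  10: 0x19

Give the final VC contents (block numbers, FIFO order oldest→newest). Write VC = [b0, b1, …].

VC = [13, 7]

#0 0x69→b13/s1 MISS; vc=[]
#1 0x3e→b7/s1 MISS; vc=[13]
#2 0x68→b13/s1 VC-HIT; vc=[7]
#3 0x1a→b3/s1 MISS; vc=[7,13]
#4 0x68→b13/s1 VC-HIT; vc=[7,3]
#5 0x68→b13/s1 L1-HIT; vc=[7,3]
#6 0x68→b13/s1 L1-HIT; vc=[7,3]
#7 0x68→b13/s1 L1-HIT; vc=[7,3]
#8 0x39→b7/s1 VC-HIT; vc=[13,3]
#9 0x3b→b7/s1 L1-HIT; vc=[13,3]
#10 0x19→b3/s1 VC-HIT; vc=[13,7]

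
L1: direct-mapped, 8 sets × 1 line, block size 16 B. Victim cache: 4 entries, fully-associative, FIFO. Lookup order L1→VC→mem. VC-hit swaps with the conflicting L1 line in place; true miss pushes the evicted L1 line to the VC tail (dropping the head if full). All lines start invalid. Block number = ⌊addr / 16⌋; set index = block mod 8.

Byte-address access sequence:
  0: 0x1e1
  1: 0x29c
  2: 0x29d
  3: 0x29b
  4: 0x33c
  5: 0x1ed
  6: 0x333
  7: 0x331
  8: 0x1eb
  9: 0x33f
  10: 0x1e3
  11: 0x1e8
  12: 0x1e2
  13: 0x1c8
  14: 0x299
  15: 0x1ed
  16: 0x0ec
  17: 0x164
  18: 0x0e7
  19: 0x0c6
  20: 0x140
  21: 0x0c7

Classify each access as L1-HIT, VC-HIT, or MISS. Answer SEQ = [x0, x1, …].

0: 0x1e1 (blk 30, set 6) → MISS  vc=[]
1: 0x29c (blk 41, set 1) → MISS  vc=[]
2: 0x29d (blk 41, set 1) → L1-HIT  vc=[]
3: 0x29b (blk 41, set 1) → L1-HIT  vc=[]
4: 0x33c (blk 51, set 3) → MISS  vc=[]
5: 0x1ed (blk 30, set 6) → L1-HIT  vc=[]
6: 0x333 (blk 51, set 3) → L1-HIT  vc=[]
7: 0x331 (blk 51, set 3) → L1-HIT  vc=[]
8: 0x1eb (blk 30, set 6) → L1-HIT  vc=[]
9: 0x33f (blk 51, set 3) → L1-HIT  vc=[]
10: 0x1e3 (blk 30, set 6) → L1-HIT  vc=[]
11: 0x1e8 (blk 30, set 6) → L1-HIT  vc=[]
12: 0x1e2 (blk 30, set 6) → L1-HIT  vc=[]
13: 0x1c8 (blk 28, set 4) → MISS  vc=[]
14: 0x299 (blk 41, set 1) → L1-HIT  vc=[]
15: 0x1ed (blk 30, set 6) → L1-HIT  vc=[]
16: 0xec (blk 14, set 6) → MISS  vc=[30]
17: 0x164 (blk 22, set 6) → MISS  vc=[30, 14]
18: 0xe7 (blk 14, set 6) → VC-HIT  vc=[30, 22]
19: 0xc6 (blk 12, set 4) → MISS  vc=[30, 22, 28]
20: 0x140 (blk 20, set 4) → MISS  vc=[30, 22, 28, 12]
21: 0xc7 (blk 12, set 4) → VC-HIT  vc=[30, 22, 28, 20]

SEQ = [MISS, MISS, L1-HIT, L1-HIT, MISS, L1-HIT, L1-HIT, L1-HIT, L1-HIT, L1-HIT, L1-HIT, L1-HIT, L1-HIT, MISS, L1-HIT, L1-HIT, MISS, MISS, VC-HIT, MISS, MISS, VC-HIT]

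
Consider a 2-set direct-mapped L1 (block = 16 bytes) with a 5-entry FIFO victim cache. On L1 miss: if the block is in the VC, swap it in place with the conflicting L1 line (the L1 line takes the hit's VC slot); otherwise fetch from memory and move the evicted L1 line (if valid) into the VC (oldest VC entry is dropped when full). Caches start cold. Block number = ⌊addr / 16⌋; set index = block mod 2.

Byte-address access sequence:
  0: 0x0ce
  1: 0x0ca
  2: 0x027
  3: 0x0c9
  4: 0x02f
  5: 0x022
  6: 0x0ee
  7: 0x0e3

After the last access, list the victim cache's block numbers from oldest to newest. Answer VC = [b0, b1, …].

#0 0xce→b12/s0 MISS; vc=[]
#1 0xca→b12/s0 L1-HIT; vc=[]
#2 0x27→b2/s0 MISS; vc=[12]
#3 0xc9→b12/s0 VC-HIT; vc=[2]
#4 0x2f→b2/s0 VC-HIT; vc=[12]
#5 0x22→b2/s0 L1-HIT; vc=[12]
#6 0xee→b14/s0 MISS; vc=[12,2]
#7 0xe3→b14/s0 L1-HIT; vc=[12,2]

VC = [12, 2]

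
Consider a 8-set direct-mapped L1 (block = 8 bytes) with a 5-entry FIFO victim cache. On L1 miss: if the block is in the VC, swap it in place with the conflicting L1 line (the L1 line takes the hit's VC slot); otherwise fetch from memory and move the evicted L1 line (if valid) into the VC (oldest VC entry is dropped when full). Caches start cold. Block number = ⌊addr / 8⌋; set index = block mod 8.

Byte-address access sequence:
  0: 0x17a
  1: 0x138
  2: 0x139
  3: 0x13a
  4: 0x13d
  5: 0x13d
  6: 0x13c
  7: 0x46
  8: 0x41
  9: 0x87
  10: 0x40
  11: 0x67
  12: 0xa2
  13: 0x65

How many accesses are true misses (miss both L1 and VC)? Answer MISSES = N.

0: 0x17a (blk 47, set 7) → MISS  vc=[]
1: 0x138 (blk 39, set 7) → MISS  vc=[47]
2: 0x139 (blk 39, set 7) → L1-HIT  vc=[47]
3: 0x13a (blk 39, set 7) → L1-HIT  vc=[47]
4: 0x13d (blk 39, set 7) → L1-HIT  vc=[47]
5: 0x13d (blk 39, set 7) → L1-HIT  vc=[47]
6: 0x13c (blk 39, set 7) → L1-HIT  vc=[47]
7: 0x46 (blk 8, set 0) → MISS  vc=[47]
8: 0x41 (blk 8, set 0) → L1-HIT  vc=[47]
9: 0x87 (blk 16, set 0) → MISS  vc=[47, 8]
10: 0x40 (blk 8, set 0) → VC-HIT  vc=[47, 16]
11: 0x67 (blk 12, set 4) → MISS  vc=[47, 16]
12: 0xa2 (blk 20, set 4) → MISS  vc=[47, 16, 12]
13: 0x65 (blk 12, set 4) → VC-HIT  vc=[47, 16, 20]

MISSES = 6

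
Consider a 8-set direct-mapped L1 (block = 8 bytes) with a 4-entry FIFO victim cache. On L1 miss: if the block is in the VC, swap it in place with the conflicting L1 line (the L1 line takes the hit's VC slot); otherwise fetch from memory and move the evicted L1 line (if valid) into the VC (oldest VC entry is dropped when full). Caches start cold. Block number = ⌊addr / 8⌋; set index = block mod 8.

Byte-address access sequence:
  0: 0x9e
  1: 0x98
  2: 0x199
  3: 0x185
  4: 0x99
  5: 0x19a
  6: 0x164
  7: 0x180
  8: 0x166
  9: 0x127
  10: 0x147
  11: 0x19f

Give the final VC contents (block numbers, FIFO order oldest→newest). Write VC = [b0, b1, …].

VC = [19, 44, 48]

#0 0x9e→b19/s3 MISS; vc=[]
#1 0x98→b19/s3 L1-HIT; vc=[]
#2 0x199→b51/s3 MISS; vc=[19]
#3 0x185→b48/s0 MISS; vc=[19]
#4 0x99→b19/s3 VC-HIT; vc=[51]
#5 0x19a→b51/s3 VC-HIT; vc=[19]
#6 0x164→b44/s4 MISS; vc=[19]
#7 0x180→b48/s0 L1-HIT; vc=[19]
#8 0x166→b44/s4 L1-HIT; vc=[19]
#9 0x127→b36/s4 MISS; vc=[19,44]
#10 0x147→b40/s0 MISS; vc=[19,44,48]
#11 0x19f→b51/s3 L1-HIT; vc=[19,44,48]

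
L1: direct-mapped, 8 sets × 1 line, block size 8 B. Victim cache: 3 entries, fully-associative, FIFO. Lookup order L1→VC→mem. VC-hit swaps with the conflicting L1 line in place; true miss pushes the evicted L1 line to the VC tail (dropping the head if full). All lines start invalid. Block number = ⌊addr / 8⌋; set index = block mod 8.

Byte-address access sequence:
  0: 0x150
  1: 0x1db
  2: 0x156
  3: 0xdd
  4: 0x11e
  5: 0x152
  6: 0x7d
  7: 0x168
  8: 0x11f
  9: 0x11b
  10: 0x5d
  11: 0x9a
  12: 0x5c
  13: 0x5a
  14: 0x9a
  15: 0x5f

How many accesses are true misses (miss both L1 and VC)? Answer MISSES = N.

#0 0x150→b42/s2 MISS; vc=[]
#1 0x1db→b59/s3 MISS; vc=[]
#2 0x156→b42/s2 L1-HIT; vc=[]
#3 0xdd→b27/s3 MISS; vc=[59]
#4 0x11e→b35/s3 MISS; vc=[59,27]
#5 0x152→b42/s2 L1-HIT; vc=[59,27]
#6 0x7d→b15/s7 MISS; vc=[59,27]
#7 0x168→b45/s5 MISS; vc=[59,27]
#8 0x11f→b35/s3 L1-HIT; vc=[59,27]
#9 0x11b→b35/s3 L1-HIT; vc=[59,27]
#10 0x5d→b11/s3 MISS; vc=[59,27,35]
#11 0x9a→b19/s3 MISS; vc=[27,35,11]
#12 0x5c→b11/s3 VC-HIT; vc=[27,35,19]
#13 0x5a→b11/s3 L1-HIT; vc=[27,35,19]
#14 0x9a→b19/s3 VC-HIT; vc=[27,35,11]
#15 0x5f→b11/s3 VC-HIT; vc=[27,35,19]

MISSES = 8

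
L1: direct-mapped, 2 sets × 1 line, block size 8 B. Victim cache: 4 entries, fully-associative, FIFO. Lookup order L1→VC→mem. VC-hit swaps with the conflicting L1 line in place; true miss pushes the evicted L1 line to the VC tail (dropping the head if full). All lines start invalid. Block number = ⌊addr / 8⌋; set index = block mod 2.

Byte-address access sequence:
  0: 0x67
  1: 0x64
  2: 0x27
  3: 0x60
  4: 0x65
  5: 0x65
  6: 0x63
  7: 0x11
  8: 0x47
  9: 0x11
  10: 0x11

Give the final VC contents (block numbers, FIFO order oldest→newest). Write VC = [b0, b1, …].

VC = [4, 12, 8]

0: 0x67 (blk 12, set 0) → MISS  vc=[]
1: 0x64 (blk 12, set 0) → L1-HIT  vc=[]
2: 0x27 (blk 4, set 0) → MISS  vc=[12]
3: 0x60 (blk 12, set 0) → VC-HIT  vc=[4]
4: 0x65 (blk 12, set 0) → L1-HIT  vc=[4]
5: 0x65 (blk 12, set 0) → L1-HIT  vc=[4]
6: 0x63 (blk 12, set 0) → L1-HIT  vc=[4]
7: 0x11 (blk 2, set 0) → MISS  vc=[4, 12]
8: 0x47 (blk 8, set 0) → MISS  vc=[4, 12, 2]
9: 0x11 (blk 2, set 0) → VC-HIT  vc=[4, 12, 8]
10: 0x11 (blk 2, set 0) → L1-HIT  vc=[4, 12, 8]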